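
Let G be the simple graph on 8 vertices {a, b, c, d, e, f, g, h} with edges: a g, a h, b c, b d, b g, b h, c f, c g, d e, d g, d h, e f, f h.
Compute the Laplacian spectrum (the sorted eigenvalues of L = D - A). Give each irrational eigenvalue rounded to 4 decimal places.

[0, 1.3881, 2.0825, 2.7197, 3.3305, 4.9037, 5.4672, 6.1082]

With the vertex order [a, b, c, d, e, f, g, h], the degrees are [2, 4, 3, 4, 2, 3, 4, 4], giving D = diag(2, 4, 3, 4, 2, 3, 4, 4) and L = D - A. L is symmetric positive semidefinite, so every eigenvalue is real and nonnegative. The eigenvalues sum to 26, which equals trace(L) = 2|E|. There is one zero in the spectrum, matching the 1 component.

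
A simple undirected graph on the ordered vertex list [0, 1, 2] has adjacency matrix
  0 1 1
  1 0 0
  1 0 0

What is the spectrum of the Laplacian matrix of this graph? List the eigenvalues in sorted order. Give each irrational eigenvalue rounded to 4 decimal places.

[0, 1, 3]

Each diagonal entry of L is the vertex degree and each off-diagonal entry is -1 where an edge is present, 0 otherwise; in the order [0, 1, 2] the diagonal is [2, 1, 1]. L is symmetric positive semidefinite, so every eigenvalue is real and nonnegative. The single zero eigenvalue shows the graph is connected. There is one zero in the spectrum, matching the 1 component.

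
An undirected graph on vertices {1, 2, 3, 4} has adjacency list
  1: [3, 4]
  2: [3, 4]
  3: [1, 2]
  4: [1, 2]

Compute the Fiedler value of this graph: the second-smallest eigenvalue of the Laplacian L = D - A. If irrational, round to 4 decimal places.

With the vertex order [1, 2, 3, 4], the degrees are [2, 2, 2, 2], giving D = diag(2, 2, 2, 2) and L = D - A. The smallest Laplacian eigenvalue is always 0. The next one, lambda_2 = 2, measures how hard the graph is to disconnect: larger values mean better connectivity. There is one zero in the spectrum, matching the 1 component.

2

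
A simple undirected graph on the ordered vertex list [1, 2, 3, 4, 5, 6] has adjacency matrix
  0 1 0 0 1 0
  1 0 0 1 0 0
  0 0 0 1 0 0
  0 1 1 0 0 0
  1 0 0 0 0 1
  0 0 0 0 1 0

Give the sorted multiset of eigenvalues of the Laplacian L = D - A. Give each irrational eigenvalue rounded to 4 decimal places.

Each diagonal entry of L is the vertex degree and each off-diagonal entry is -1 where an edge is present, 0 otherwise; in the order [1, 2, 3, 4, 5, 6] the diagonal is [2, 2, 1, 2, 2, 1]. Since every row of L sums to 0, the all-ones vector is in the kernel and 0 is an eigenvalue. The eigenvalues sum to 10, which equals trace(L) = 2|E|.

[0, 0.2679, 1, 2, 3, 3.7321]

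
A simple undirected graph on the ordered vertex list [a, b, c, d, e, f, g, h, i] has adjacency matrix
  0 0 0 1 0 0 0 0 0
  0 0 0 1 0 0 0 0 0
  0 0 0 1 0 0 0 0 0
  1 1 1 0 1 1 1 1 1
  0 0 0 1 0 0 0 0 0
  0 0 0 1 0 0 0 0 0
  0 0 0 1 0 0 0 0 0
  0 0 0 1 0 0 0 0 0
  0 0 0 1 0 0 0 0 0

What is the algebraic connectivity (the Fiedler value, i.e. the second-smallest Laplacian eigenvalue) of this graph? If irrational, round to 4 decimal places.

Each diagonal entry of L is the vertex degree and each off-diagonal entry is -1 where an edge is present, 0 otherwise; in the order [a, b, c, d, e, f, g, h, i] the diagonal is [1, 1, 1, 8, 1, 1, 1, 1, 1]. Computing the eigenvalues of L and sorting gives [0, 1, 1, 1, 1, 1, 1, 1, 9]. The Fiedler value lambda_2 = 1 is strictly positive, so the graph is connected. By the matrix-tree theorem the graph has (1/9) * product of the nonzero eigenvalues = 1 spanning tree.

1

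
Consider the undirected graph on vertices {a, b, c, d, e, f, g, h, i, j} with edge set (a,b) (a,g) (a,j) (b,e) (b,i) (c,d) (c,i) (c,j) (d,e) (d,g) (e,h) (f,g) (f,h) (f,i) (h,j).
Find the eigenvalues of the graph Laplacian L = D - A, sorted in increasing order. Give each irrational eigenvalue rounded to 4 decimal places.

Reading degrees in the order [a, b, c, d, e, f, g, h, i, j] gives [3, 3, 3, 3, 3, 3, 3, 3, 3, 3]; set D = diag(3, 3, 3, 3, 3, 3, 3, 3, 3, 3) and form L = D - A. The multiplicity of 0 as a Laplacian eigenvalue equals the number of connected components.

[0, 2, 2, 2, 2, 2, 5, 5, 5, 5]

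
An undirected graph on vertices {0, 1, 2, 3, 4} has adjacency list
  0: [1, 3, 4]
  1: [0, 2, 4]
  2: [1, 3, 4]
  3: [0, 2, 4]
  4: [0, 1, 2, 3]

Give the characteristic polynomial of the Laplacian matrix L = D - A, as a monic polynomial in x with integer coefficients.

Each diagonal entry of L is the vertex degree and each off-diagonal entry is -1 where an edge is present, 0 otherwise; in the order [0, 1, 2, 3, 4] the diagonal is [3, 3, 3, 3, 4]. Computing det(xI - L) by cofactor expansion (or equivalently via sum-over-permutations) gives x^5 - 16x^4 + 94x^3 - 240x^2 + 225x. The coefficient of x^4 equals -trace(L) = -16, matching the sum of degrees. The largest eigenvalue, 5, is at most the vertex count 5.

x^5 - 16x^4 + 94x^3 - 240x^2 + 225x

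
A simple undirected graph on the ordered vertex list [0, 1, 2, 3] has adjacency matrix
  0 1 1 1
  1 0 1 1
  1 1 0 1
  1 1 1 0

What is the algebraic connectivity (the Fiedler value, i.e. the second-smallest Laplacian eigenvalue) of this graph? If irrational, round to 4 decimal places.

With the vertex order [0, 1, 2, 3], the degrees are [3, 3, 3, 3], giving D = diag(3, 3, 3, 3) and L = D - A. The sorted Laplacian eigenvalues are [0, 4, 4, 4]; the algebraic connectivity is the second entry, 4. By the matrix-tree theorem the graph has (1/4) * product of the nonzero eigenvalues = 16 spanning trees.

4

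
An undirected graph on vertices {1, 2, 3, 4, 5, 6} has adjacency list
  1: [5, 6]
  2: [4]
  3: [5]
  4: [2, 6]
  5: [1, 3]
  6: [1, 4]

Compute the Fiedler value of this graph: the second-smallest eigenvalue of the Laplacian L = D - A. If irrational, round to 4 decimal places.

With the vertex order [1, 2, 3, 4, 5, 6], the degrees are [2, 1, 1, 2, 2, 2], giving D = diag(2, 1, 1, 2, 2, 2) and L = D - A. The smallest Laplacian eigenvalue is always 0. The next one, lambda_2 = 0.2679, measures how hard the graph is to disconnect: larger values mean better connectivity.

0.2679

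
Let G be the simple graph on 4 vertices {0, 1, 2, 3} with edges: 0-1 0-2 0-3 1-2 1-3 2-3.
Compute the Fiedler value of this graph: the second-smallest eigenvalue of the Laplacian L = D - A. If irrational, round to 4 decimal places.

Reading degrees in the order [0, 1, 2, 3] gives [3, 3, 3, 3]; set D = diag(3, 3, 3, 3) and form L = D - A. The smallest Laplacian eigenvalue is always 0. The next one, lambda_2 = 4, measures how hard the graph is to disconnect: larger values mean better connectivity. By the matrix-tree theorem the graph has (1/4) * product of the nonzero eigenvalues = 16 spanning trees. There is one zero in the spectrum, matching the 1 component.

4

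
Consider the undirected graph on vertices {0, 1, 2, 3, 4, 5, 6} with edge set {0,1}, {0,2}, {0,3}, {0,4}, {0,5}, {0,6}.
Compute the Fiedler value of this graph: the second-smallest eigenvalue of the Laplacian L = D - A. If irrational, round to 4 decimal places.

1

Each diagonal entry of L is the vertex degree and each off-diagonal entry is -1 where an edge is present, 0 otherwise; in the order [0, 1, 2, 3, 4, 5, 6] the diagonal is [6, 1, 1, 1, 1, 1, 1]. The sorted Laplacian eigenvalues are [0, 1, 1, 1, 1, 1, 7]; the algebraic connectivity is the second entry, 1. The largest eigenvalue, 7, is at most the vertex count 7.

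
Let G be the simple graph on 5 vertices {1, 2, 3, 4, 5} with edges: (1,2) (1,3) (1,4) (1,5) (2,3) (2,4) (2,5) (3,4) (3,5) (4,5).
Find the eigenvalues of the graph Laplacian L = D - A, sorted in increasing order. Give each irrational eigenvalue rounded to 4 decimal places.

[0, 5, 5, 5, 5]

With the vertex order [1, 2, 3, 4, 5], the degrees are [4, 4, 4, 4, 4], giving D = diag(4, 4, 4, 4, 4) and L = D - A. The multiplicity of 0 as a Laplacian eigenvalue equals the number of connected components. The single zero eigenvalue shows the graph is connected.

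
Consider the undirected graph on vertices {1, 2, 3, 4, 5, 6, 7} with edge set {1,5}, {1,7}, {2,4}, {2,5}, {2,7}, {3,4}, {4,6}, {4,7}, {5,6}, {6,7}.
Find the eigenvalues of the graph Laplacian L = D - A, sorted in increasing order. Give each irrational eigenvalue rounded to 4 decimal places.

[0, 0.8254, 2.0609, 3, 3.1610, 5.2536, 5.6990]

Reading degrees in the order [1, 2, 3, 4, 5, 6, 7] gives [2, 3, 1, 4, 3, 3, 4]; set D = diag(2, 3, 1, 4, 3, 3, 4) and form L = D - A. L is symmetric positive semidefinite, so every eigenvalue is real and nonnegative. The single zero eigenvalue shows the graph is connected. The eigenvalues sum to 20, which equals trace(L) = 2|E|.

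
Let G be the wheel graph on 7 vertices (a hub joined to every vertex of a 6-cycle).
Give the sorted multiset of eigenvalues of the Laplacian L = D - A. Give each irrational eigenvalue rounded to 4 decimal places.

The graph has 7 vertices and degree multiset [6, 3, 3, 3, 3, 3, 3]; D is the diagonal matrix of degrees and L = D - A. L is symmetric positive semidefinite, so every eigenvalue is real and nonnegative. The single zero eigenvalue shows the graph is connected. By the matrix-tree theorem the graph has (1/7) * product of the nonzero eigenvalues = 320 spanning trees.

[0, 2, 2, 4, 4, 5, 7]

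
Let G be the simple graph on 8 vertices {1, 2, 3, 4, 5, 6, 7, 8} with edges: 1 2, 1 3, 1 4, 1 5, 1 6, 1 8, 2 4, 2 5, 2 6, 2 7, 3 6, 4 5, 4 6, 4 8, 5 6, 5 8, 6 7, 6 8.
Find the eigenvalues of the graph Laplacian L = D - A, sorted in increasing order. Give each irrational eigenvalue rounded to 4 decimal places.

[0, 1.7727, 2.1518, 4.5904, 6, 6.4029, 7.0823, 8]

Reading degrees in the order [1, 2, 3, 4, 5, 6, 7, 8] gives [6, 5, 2, 5, 5, 7, 2, 4]; set D = diag(6, 5, 2, 5, 5, 7, 2, 4) and form L = D - A. Diagonalising L (or applying a numerical eigensolver to the 8x8 matrix) gives the spectrum above. The single zero eigenvalue shows the graph is connected. There is one zero in the spectrum, matching the 1 component.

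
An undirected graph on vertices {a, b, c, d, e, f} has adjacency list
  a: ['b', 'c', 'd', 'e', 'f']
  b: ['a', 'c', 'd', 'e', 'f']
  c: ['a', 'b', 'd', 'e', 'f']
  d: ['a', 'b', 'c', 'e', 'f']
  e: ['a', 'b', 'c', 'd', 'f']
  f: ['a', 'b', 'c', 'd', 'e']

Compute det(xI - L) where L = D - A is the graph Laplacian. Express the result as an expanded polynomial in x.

x^6 - 30x^5 + 360x^4 - 2160x^3 + 6480x^2 - 7776x

With the vertex order [a, b, c, d, e, f], the degrees are [5, 5, 5, 5, 5, 5], giving D = diag(5, 5, 5, 5, 5, 5) and L = D - A. The eigenvalues of L are [0, 6, 6, 6, 6, 6]; the characteristic polynomial is the product of (x - lambda_i), which multiplies out to x^6 - 30x^5 + 360x^4 - 2160x^3 + 6480x^2 - 7776x. The constant term is 0 because L is singular (the all-ones vector lies in its kernel). The largest eigenvalue, 6, is at most the vertex count 6. By the matrix-tree theorem the graph has (1/6) * product of the nonzero eigenvalues = 1296 spanning trees.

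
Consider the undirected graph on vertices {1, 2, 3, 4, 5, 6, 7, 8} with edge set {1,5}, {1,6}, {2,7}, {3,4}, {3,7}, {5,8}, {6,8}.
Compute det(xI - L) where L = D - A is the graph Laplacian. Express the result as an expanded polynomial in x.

Each diagonal entry of L is the vertex degree and each off-diagonal entry is -1 where an edge is present, 0 otherwise; in the order [1, 2, 3, 4, 5, 6, 7, 8] the diagonal is [2, 1, 2, 1, 2, 2, 2, 2]. Computing det(xI - L) by cofactor expansion (or equivalently via sum-over-permutations) gives x^8 - 14x^7 + 78x^6 - 220x^5 + 328x^4 - 240x^3 + 64x^2. The coefficient of x^7 equals -trace(L) = -14, matching the sum of degrees. The eigenvalues sum to 14, which equals trace(L) = 2|E|. The largest eigenvalue, 4, is at most the vertex count 8.

x^8 - 14x^7 + 78x^6 - 220x^5 + 328x^4 - 240x^3 + 64x^2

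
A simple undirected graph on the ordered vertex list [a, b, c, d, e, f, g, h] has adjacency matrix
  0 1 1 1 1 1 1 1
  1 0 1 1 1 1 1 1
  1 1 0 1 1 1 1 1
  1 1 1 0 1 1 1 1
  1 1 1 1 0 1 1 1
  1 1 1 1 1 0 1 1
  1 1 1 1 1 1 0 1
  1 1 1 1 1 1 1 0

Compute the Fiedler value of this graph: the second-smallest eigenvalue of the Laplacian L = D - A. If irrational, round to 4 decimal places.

8

With the vertex order [a, b, c, d, e, f, g, h], the degrees are [7, 7, 7, 7, 7, 7, 7, 7], giving D = diag(7, 7, 7, 7, 7, 7, 7, 7) and L = D - A. The smallest Laplacian eigenvalue is always 0. The next one, lambda_2 = 8, measures how hard the graph is to disconnect: larger values mean better connectivity. By the matrix-tree theorem the graph has (1/8) * product of the nonzero eigenvalues = 262144 spanning trees.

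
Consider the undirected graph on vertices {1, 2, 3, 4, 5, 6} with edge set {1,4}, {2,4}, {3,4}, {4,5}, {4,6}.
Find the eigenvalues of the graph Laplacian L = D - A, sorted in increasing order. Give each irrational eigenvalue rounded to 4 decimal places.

With the vertex order [1, 2, 3, 4, 5, 6], the degrees are [1, 1, 1, 5, 1, 1], giving D = diag(1, 1, 1, 5, 1, 1) and L = D - A. L is symmetric positive semidefinite, so every eigenvalue is real and nonnegative. By the matrix-tree theorem the graph has (1/6) * product of the nonzero eigenvalues = 1 spanning tree.

[0, 1, 1, 1, 1, 6]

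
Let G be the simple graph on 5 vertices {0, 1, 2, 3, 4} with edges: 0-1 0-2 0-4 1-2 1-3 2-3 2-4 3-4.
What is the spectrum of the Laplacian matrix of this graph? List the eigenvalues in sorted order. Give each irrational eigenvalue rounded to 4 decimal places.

With the vertex order [0, 1, 2, 3, 4], the degrees are [3, 3, 4, 3, 3], giving D = diag(3, 3, 4, 3, 3) and L = D - A. The multiplicity of 0 as a Laplacian eigenvalue equals the number of connected components. The single zero eigenvalue shows the graph is connected. There is one zero in the spectrum, matching the 1 component.

[0, 3, 3, 5, 5]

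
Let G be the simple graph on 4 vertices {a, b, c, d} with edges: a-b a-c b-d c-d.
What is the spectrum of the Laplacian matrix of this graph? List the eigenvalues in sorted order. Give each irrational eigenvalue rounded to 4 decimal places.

With the vertex order [a, b, c, d], the degrees are [2, 2, 2, 2], giving D = diag(2, 2, 2, 2) and L = D - A. Since every row of L sums to 0, the all-ones vector is in the kernel and 0 is an eigenvalue. By the matrix-tree theorem the graph has (1/4) * product of the nonzero eigenvalues = 4 spanning trees.

[0, 2, 2, 4]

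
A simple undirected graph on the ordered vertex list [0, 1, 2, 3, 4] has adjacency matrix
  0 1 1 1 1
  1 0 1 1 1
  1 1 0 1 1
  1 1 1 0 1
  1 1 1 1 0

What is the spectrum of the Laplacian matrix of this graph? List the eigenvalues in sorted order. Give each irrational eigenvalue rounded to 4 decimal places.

Reading degrees in the order [0, 1, 2, 3, 4] gives [4, 4, 4, 4, 4]; set D = diag(4, 4, 4, 4, 4) and form L = D - A. L is symmetric positive semidefinite, so every eigenvalue is real and nonnegative. The single zero eigenvalue shows the graph is connected. There is one zero in the spectrum, matching the 1 component.

[0, 5, 5, 5, 5]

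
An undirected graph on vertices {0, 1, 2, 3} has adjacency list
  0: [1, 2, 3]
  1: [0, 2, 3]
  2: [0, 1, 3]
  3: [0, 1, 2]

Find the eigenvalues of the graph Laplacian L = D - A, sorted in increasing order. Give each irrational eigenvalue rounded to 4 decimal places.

Reading degrees in the order [0, 1, 2, 3] gives [3, 3, 3, 3]; set D = diag(3, 3, 3, 3) and form L = D - A. Diagonalising L (or applying a numerical eigensolver to the 4x4 matrix) gives the spectrum above. By the matrix-tree theorem the graph has (1/4) * product of the nonzero eigenvalues = 16 spanning trees. The largest eigenvalue, 4, is at most the vertex count 4.

[0, 4, 4, 4]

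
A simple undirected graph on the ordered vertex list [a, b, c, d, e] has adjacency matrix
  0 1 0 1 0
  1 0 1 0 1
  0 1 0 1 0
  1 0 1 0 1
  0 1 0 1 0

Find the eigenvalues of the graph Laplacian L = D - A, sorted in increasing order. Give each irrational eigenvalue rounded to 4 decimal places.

Reading degrees in the order [a, b, c, d, e] gives [2, 3, 2, 3, 2]; set D = diag(2, 3, 2, 3, 2) and form L = D - A. Diagonalising L (or applying a numerical eigensolver to the 5x5 matrix) gives the spectrum above.

[0, 2, 2, 3, 5]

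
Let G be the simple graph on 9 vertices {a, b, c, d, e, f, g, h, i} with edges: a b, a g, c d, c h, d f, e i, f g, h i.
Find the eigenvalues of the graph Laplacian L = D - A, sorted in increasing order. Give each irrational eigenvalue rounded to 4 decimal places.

[0, 0.1206, 0.4679, 1, 1.6527, 2.3473, 3, 3.5321, 3.8794]

Each diagonal entry of L is the vertex degree and each off-diagonal entry is -1 where an edge is present, 0 otherwise; in the order [a, b, c, d, e, f, g, h, i] the diagonal is [2, 1, 2, 2, 1, 2, 2, 2, 2]. L is symmetric positive semidefinite, so every eigenvalue is real and nonnegative. By the matrix-tree theorem the graph has (1/9) * product of the nonzero eigenvalues = 1 spanning tree. The largest eigenvalue, 3.8794, is at most the vertex count 9.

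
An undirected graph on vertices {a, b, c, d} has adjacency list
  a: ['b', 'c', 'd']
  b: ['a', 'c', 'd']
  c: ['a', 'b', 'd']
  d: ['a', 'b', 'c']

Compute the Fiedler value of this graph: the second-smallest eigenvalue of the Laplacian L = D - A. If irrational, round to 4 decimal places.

With the vertex order [a, b, c, d], the degrees are [3, 3, 3, 3], giving D = diag(3, 3, 3, 3) and L = D - A. The sorted Laplacian eigenvalues are [0, 4, 4, 4]; the algebraic connectivity is the second entry, 4. By the matrix-tree theorem the graph has (1/4) * product of the nonzero eigenvalues = 16 spanning trees. There is one zero in the spectrum, matching the 1 component.

4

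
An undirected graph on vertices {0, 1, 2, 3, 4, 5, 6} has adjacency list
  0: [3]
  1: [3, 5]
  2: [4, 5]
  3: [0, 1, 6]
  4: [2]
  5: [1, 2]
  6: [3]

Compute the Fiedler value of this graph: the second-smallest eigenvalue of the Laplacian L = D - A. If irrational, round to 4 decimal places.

Each diagonal entry of L is the vertex degree and each off-diagonal entry is -1 where an edge is present, 0 otherwise; in the order [0, 1, 2, 3, 4, 5, 6] the diagonal is [1, 2, 2, 3, 1, 2, 1]. The sorted Laplacian eigenvalues are [0, 0.2254, 1, 1, 2.1859, 3.3604, 4.2283]; the algebraic connectivity is the second entry, 0.2254. There is one zero in the spectrum, matching the 1 component.

0.2254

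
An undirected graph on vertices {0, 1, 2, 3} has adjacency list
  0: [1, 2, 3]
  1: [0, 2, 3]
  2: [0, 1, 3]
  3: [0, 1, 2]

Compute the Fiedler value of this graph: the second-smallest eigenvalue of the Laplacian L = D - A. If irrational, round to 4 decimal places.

4

With the vertex order [0, 1, 2, 3], the degrees are [3, 3, 3, 3], giving D = diag(3, 3, 3, 3) and L = D - A. The sorted Laplacian eigenvalues are [0, 4, 4, 4]; the algebraic connectivity is the second entry, 4. There is one zero in the spectrum, matching the 1 component.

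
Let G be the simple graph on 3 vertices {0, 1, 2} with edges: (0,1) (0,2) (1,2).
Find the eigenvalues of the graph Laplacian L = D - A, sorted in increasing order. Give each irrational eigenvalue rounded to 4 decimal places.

[0, 3, 3]

With the vertex order [0, 1, 2], the degrees are [2, 2, 2], giving D = diag(2, 2, 2) and L = D - A. Diagonalising L (or applying a numerical eigensolver to the 3x3 matrix) gives the spectrum above. The largest eigenvalue, 3, is at most the vertex count 3.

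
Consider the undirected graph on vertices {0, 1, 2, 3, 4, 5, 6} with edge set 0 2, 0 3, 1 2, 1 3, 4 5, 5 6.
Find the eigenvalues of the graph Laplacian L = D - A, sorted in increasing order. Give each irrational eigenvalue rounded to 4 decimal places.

[0, 0, 1, 2, 2, 3, 4]

Reading degrees in the order [0, 1, 2, 3, 4, 5, 6] gives [2, 2, 2, 2, 1, 2, 1]; set D = diag(2, 2, 2, 2, 1, 2, 1) and form L = D - A. L is symmetric positive semidefinite, so every eigenvalue is real and nonnegative. The 2 zero eigenvalues correspond to the 2 connected components. The eigenvalues sum to 12, which equals trace(L) = 2|E|.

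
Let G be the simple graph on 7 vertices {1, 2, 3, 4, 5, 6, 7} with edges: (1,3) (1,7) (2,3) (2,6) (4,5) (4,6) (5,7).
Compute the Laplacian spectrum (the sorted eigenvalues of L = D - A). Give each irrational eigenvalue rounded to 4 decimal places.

[0, 0.7530, 0.7530, 2.4450, 2.4450, 3.8019, 3.8019]

Reading degrees in the order [1, 2, 3, 4, 5, 6, 7] gives [2, 2, 2, 2, 2, 2, 2]; set D = diag(2, 2, 2, 2, 2, 2, 2) and form L = D - A. The multiplicity of 0 as a Laplacian eigenvalue equals the number of connected components. The single zero eigenvalue shows the graph is connected. By the matrix-tree theorem the graph has (1/7) * product of the nonzero eigenvalues = 7 spanning trees.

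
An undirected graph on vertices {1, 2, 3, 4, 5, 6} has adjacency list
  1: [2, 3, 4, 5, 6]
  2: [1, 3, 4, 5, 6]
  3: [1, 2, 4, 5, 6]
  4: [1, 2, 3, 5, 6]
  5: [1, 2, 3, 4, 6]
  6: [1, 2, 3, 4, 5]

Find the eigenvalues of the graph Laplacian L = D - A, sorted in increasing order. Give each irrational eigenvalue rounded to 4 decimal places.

[0, 6, 6, 6, 6, 6]

Reading degrees in the order [1, 2, 3, 4, 5, 6] gives [5, 5, 5, 5, 5, 5]; set D = diag(5, 5, 5, 5, 5, 5) and form L = D - A. L is symmetric positive semidefinite, so every eigenvalue is real and nonnegative. The eigenvalues sum to 30, which equals trace(L) = 2|E|.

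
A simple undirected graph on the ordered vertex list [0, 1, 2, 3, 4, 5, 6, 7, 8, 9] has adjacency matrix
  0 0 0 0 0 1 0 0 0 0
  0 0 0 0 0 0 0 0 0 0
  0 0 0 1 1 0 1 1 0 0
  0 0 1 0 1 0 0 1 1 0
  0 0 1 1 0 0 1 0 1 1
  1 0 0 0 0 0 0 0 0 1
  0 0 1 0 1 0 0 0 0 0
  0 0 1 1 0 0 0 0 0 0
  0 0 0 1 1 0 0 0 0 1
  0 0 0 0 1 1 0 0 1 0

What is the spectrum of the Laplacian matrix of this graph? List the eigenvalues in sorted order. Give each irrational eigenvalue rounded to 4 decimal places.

[0, 0, 0.3360, 1.4941, 1.7501, 2.5093, 3.9169, 4.3769, 5.4072, 6.2095]

With the vertex order [0, 1, 2, 3, 4, 5, 6, 7, 8, 9], the degrees are [1, 0, 4, 4, 5, 2, 2, 2, 3, 3], giving D = diag(1, 0, 4, 4, 5, 2, 2, 2, 3, 3) and L = D - A. Diagonalising L (or applying a numerical eigensolver to the 10x10 matrix) gives the spectrum above. The 2 zero eigenvalues correspond to the 2 connected components. There are 2 zeros in the spectrum, matching the 2 components. The eigenvalues sum to 26, which equals trace(L) = 2|E|.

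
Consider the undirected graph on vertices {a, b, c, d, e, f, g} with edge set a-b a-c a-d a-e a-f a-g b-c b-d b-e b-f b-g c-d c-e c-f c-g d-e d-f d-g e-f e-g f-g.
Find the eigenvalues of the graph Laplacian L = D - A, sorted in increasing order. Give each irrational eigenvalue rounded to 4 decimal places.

Each diagonal entry of L is the vertex degree and each off-diagonal entry is -1 where an edge is present, 0 otherwise; in the order [a, b, c, d, e, f, g] the diagonal is [6, 6, 6, 6, 6, 6, 6]. Diagonalising L (or applying a numerical eigensolver to the 7x7 matrix) gives the spectrum above. The single zero eigenvalue shows the graph is connected. The eigenvalues sum to 42, which equals trace(L) = 2|E|. There is one zero in the spectrum, matching the 1 component.

[0, 7, 7, 7, 7, 7, 7]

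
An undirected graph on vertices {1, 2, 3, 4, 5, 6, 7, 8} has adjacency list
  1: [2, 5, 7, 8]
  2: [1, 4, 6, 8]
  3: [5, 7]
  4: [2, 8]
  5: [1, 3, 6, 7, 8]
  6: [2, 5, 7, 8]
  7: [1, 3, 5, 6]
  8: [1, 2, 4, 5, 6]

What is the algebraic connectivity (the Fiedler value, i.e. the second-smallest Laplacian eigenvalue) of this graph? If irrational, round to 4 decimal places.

Each diagonal entry of L is the vertex degree and each off-diagonal entry is -1 where an edge is present, 0 otherwise; in the order [1, 2, 3, 4, 5, 6, 7, 8] the diagonal is [4, 4, 2, 2, 5, 4, 4, 5]. The sorted Laplacian eigenvalues are [0, 1.2215, 2.4384, 4, 4.2892, 5, 6.4893, 6.5616]; the algebraic connectivity is the second entry, 1.2215.

1.2215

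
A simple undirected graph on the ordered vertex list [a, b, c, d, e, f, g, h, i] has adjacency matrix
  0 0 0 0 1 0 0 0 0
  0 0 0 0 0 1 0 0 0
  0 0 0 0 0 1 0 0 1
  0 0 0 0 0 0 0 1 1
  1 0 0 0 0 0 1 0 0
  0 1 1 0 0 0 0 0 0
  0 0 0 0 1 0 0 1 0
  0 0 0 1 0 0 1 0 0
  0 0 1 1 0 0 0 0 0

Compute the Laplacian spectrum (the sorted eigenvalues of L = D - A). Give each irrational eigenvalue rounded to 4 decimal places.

[0, 0.1206, 0.4679, 1, 1.6527, 2.3473, 3, 3.5321, 3.8794]

Reading degrees in the order [a, b, c, d, e, f, g, h, i] gives [1, 1, 2, 2, 2, 2, 2, 2, 2]; set D = diag(1, 1, 2, 2, 2, 2, 2, 2, 2) and form L = D - A. Diagonalising L (or applying a numerical eigensolver to the 9x9 matrix) gives the spectrum above. The single zero eigenvalue shows the graph is connected. The eigenvalues sum to 16, which equals trace(L) = 2|E|.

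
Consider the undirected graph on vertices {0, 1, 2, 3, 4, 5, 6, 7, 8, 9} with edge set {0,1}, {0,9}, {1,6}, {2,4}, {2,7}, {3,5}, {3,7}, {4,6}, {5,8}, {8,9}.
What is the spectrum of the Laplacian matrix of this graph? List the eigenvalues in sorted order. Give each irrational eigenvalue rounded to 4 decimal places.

[0, 0.3820, 0.3820, 1.3820, 1.3820, 2.6180, 2.6180, 3.6180, 3.6180, 4]

With the vertex order [0, 1, 2, 3, 4, 5, 6, 7, 8, 9], the degrees are [2, 2, 2, 2, 2, 2, 2, 2, 2, 2], giving D = diag(2, 2, 2, 2, 2, 2, 2, 2, 2, 2) and L = D - A. Since every row of L sums to 0, the all-ones vector is in the kernel and 0 is an eigenvalue. The single zero eigenvalue shows the graph is connected.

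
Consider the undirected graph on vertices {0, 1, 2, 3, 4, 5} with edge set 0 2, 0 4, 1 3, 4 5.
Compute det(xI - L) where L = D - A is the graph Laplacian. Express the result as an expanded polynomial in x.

x^6 - 8x^5 + 22x^4 - 24x^3 + 8x^2

With the vertex order [0, 1, 2, 3, 4, 5], the degrees are [2, 1, 1, 1, 2, 1], giving D = diag(2, 1, 1, 1, 2, 1) and L = D - A. Computing det(xI - L) by cofactor expansion (or equivalently via sum-over-permutations) gives x^6 - 8x^5 + 22x^4 - 24x^3 + 8x^2. The constant term is 0 because L is singular (the all-ones vector lies in its kernel). There are 2 zeros in the spectrum, matching the 2 components. The largest eigenvalue, 3.4142, is at most the vertex count 6.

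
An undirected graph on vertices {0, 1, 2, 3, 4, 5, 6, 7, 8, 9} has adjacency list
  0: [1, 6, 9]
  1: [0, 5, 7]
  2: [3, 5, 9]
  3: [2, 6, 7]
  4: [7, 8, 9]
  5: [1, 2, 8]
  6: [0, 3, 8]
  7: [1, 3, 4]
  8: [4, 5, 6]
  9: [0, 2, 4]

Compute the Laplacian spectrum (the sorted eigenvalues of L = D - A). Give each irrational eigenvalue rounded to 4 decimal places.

[0, 2, 2, 2, 2, 2, 5, 5, 5, 5]

With the vertex order [0, 1, 2, 3, 4, 5, 6, 7, 8, 9], the degrees are [3, 3, 3, 3, 3, 3, 3, 3, 3, 3], giving D = diag(3, 3, 3, 3, 3, 3, 3, 3, 3, 3) and L = D - A. Diagonalising L (or applying a numerical eigensolver to the 10x10 matrix) gives the spectrum above. The single zero eigenvalue shows the graph is connected.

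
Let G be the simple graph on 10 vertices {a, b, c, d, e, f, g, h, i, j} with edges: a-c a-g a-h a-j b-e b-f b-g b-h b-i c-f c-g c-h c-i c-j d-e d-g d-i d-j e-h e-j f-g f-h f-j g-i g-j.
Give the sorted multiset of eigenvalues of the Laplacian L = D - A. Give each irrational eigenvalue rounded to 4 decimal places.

[0, 2.9077, 3.3807, 3.7100, 4.7298, 5.8363, 5.9105, 7.3753, 7.7725, 8.3772]

Reading degrees in the order [a, b, c, d, e, f, g, h, i, j] gives [4, 5, 6, 4, 4, 5, 7, 5, 4, 6]; set D = diag(4, 5, 6, 4, 4, 5, 7, 5, 4, 6) and form L = D - A. Diagonalising L (or applying a numerical eigensolver to the 10x10 matrix) gives the spectrum above. The eigenvalues sum to 50, which equals trace(L) = 2|E|.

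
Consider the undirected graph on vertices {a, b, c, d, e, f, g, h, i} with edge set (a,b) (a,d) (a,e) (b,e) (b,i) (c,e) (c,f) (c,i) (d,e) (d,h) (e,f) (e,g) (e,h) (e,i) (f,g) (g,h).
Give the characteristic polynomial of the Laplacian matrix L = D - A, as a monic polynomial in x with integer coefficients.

With the vertex order [a, b, c, d, e, f, g, h, i], the degrees are [3, 3, 3, 3, 8, 3, 3, 3, 3], giving D = diag(3, 3, 3, 3, 8, 3, 3, 3, 3) and L = D - A. Computing det(xI - L) by cofactor expansion (or equivalently via sum-over-permutations) gives x^9 - 32x^8 + 428x^7 - 3136x^6 + 13786x^5 - 37232x^4 + 60276x^3 - 53424x^2 + 19845x. The constant term is 0 because L is singular (the all-ones vector lies in its kernel). There is one zero in the spectrum, matching the 1 component. By the matrix-tree theorem the graph has (1/9) * product of the nonzero eigenvalues = 2205 spanning trees.

x^9 - 32x^8 + 428x^7 - 3136x^6 + 13786x^5 - 37232x^4 + 60276x^3 - 53424x^2 + 19845x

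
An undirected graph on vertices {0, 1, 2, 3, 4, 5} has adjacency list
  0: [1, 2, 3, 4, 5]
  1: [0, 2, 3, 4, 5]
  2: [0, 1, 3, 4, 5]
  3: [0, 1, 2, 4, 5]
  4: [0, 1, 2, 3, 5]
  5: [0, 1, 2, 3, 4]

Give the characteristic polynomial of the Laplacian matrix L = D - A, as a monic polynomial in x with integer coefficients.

x^6 - 30x^5 + 360x^4 - 2160x^3 + 6480x^2 - 7776x

Each diagonal entry of L is the vertex degree and each off-diagonal entry is -1 where an edge is present, 0 otherwise; in the order [0, 1, 2, 3, 4, 5] the diagonal is [5, 5, 5, 5, 5, 5]. The eigenvalues of L are [0, 6, 6, 6, 6, 6]; the characteristic polynomial is the product of (x - lambda_i), which multiplies out to x^6 - 30x^5 + 360x^4 - 2160x^3 + 6480x^2 - 7776x. The constant term is 0 because L is singular (the all-ones vector lies in its kernel). By the matrix-tree theorem the graph has (1/6) * product of the nonzero eigenvalues = 1296 spanning trees.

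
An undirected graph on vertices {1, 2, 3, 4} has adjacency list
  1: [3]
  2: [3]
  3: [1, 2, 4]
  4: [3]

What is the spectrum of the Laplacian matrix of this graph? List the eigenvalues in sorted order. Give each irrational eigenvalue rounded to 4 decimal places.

Each diagonal entry of L is the vertex degree and each off-diagonal entry is -1 where an edge is present, 0 otherwise; in the order [1, 2, 3, 4] the diagonal is [1, 1, 3, 1]. L is symmetric positive semidefinite, so every eigenvalue is real and nonnegative. The single zero eigenvalue shows the graph is connected. The eigenvalues sum to 6, which equals trace(L) = 2|E|.

[0, 1, 1, 4]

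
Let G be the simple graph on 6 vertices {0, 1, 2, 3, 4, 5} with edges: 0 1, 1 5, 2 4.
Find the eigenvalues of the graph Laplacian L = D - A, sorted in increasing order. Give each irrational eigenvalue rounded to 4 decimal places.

Reading degrees in the order [0, 1, 2, 3, 4, 5] gives [1, 2, 1, 0, 1, 1]; set D = diag(1, 2, 1, 0, 1, 1) and form L = D - A. Since every row of L sums to 0, the all-ones vector is in the kernel and 0 is an eigenvalue. The 3 zero eigenvalues correspond to the 3 connected components.

[0, 0, 0, 1, 2, 3]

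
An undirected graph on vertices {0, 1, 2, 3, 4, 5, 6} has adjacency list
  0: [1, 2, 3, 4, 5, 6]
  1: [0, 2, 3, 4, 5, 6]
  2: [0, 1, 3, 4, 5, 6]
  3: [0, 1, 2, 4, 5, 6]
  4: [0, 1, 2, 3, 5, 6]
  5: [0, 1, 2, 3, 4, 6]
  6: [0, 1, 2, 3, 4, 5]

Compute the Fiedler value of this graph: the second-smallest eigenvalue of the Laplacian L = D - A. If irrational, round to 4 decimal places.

7

Each diagonal entry of L is the vertex degree and each off-diagonal entry is -1 where an edge is present, 0 otherwise; in the order [0, 1, 2, 3, 4, 5, 6] the diagonal is [6, 6, 6, 6, 6, 6, 6]. The sorted Laplacian eigenvalues are [0, 7, 7, 7, 7, 7, 7]; the algebraic connectivity is the second entry, 7. By the matrix-tree theorem the graph has (1/7) * product of the nonzero eigenvalues = 16807 spanning trees.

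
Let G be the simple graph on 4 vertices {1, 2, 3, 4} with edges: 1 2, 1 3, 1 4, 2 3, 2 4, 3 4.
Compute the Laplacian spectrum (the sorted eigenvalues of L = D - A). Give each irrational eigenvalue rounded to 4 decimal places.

With the vertex order [1, 2, 3, 4], the degrees are [3, 3, 3, 3], giving D = diag(3, 3, 3, 3) and L = D - A. The multiplicity of 0 as a Laplacian eigenvalue equals the number of connected components. The single zero eigenvalue shows the graph is connected. The largest eigenvalue, 4, is at most the vertex count 4.

[0, 4, 4, 4]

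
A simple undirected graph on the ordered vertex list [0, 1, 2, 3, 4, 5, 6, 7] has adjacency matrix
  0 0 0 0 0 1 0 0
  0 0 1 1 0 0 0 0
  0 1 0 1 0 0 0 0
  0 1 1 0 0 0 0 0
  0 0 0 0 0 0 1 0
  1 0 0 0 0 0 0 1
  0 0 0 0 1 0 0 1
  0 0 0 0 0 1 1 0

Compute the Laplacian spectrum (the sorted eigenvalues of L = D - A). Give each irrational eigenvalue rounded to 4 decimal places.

[0, 0, 0.3820, 1.3820, 2.6180, 3, 3, 3.6180]

With the vertex order [0, 1, 2, 3, 4, 5, 6, 7], the degrees are [1, 2, 2, 2, 1, 2, 2, 2], giving D = diag(1, 2, 2, 2, 1, 2, 2, 2) and L = D - A. Diagonalising L (or applying a numerical eigensolver to the 8x8 matrix) gives the spectrum above. The 2 zero eigenvalues correspond to the 2 connected components. The eigenvalues sum to 14, which equals trace(L) = 2|E|. There are 2 zeros in the spectrum, matching the 2 components.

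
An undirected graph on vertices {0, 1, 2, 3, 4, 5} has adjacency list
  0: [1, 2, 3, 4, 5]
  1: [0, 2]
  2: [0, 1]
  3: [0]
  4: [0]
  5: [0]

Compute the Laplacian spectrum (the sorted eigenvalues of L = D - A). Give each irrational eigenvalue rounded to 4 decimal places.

[0, 1, 1, 1, 3, 6]

With the vertex order [0, 1, 2, 3, 4, 5], the degrees are [5, 2, 2, 1, 1, 1], giving D = diag(5, 2, 2, 1, 1, 1) and L = D - A. The multiplicity of 0 as a Laplacian eigenvalue equals the number of connected components. The largest eigenvalue, 6, is at most the vertex count 6.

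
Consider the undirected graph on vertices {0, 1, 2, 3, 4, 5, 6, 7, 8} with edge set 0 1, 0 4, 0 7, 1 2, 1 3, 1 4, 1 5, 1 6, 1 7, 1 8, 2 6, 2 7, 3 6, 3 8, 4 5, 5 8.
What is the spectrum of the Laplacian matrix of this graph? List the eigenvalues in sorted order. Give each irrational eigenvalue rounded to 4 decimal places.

With the vertex order [0, 1, 2, 3, 4, 5, 6, 7, 8], the degrees are [3, 8, 3, 3, 3, 3, 3, 3, 3], giving D = diag(3, 8, 3, 3, 3, 3, 3, 3, 3) and L = D - A. Diagonalising L (or applying a numerical eigensolver to the 9x9 matrix) gives the spectrum above. The eigenvalues sum to 32, which equals trace(L) = 2|E|. By the matrix-tree theorem the graph has (1/9) * product of the nonzero eigenvalues = 2205 spanning trees.

[0, 1.5858, 1.5858, 3, 3, 4.4142, 4.4142, 5, 9]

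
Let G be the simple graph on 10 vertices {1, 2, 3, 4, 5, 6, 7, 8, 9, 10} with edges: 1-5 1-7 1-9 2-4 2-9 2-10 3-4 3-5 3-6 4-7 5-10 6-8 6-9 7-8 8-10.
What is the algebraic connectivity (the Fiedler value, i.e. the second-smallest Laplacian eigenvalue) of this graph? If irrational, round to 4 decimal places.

Each diagonal entry of L is the vertex degree and each off-diagonal entry is -1 where an edge is present, 0 otherwise; in the order [1, 2, 3, 4, 5, 6, 7, 8, 9, 10] the diagonal is [3, 3, 3, 3, 3, 3, 3, 3, 3, 3]. The smallest Laplacian eigenvalue is always 0. The next one, lambda_2 = 2, measures how hard the graph is to disconnect: larger values mean better connectivity. By the matrix-tree theorem the graph has (1/10) * product of the nonzero eigenvalues = 2000 spanning trees. The eigenvalues sum to 30, which equals trace(L) = 2|E|.

2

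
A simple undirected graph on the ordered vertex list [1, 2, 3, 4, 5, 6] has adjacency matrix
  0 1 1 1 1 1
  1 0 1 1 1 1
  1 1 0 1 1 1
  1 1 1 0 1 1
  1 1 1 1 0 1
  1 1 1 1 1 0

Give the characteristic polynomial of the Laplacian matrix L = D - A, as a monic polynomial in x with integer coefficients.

Each diagonal entry of L is the vertex degree and each off-diagonal entry is -1 where an edge is present, 0 otherwise; in the order [1, 2, 3, 4, 5, 6] the diagonal is [5, 5, 5, 5, 5, 5]. The eigenvalues of L are [0, 6, 6, 6, 6, 6]; the characteristic polynomial is the product of (x - lambda_i), which multiplies out to x^6 - 30x^5 + 360x^4 - 2160x^3 + 6480x^2 - 7776x. Since p(0) = det(-L) = 0, x divides p(x). There is one zero in the spectrum, matching the 1 component.

x^6 - 30x^5 + 360x^4 - 2160x^3 + 6480x^2 - 7776x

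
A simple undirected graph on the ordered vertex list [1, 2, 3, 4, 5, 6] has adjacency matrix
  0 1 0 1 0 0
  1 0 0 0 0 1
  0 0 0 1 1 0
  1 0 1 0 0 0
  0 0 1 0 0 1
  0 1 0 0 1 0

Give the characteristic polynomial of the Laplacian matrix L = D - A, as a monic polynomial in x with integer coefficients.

x^6 - 12x^5 + 54x^4 - 112x^3 + 105x^2 - 36x

Each diagonal entry of L is the vertex degree and each off-diagonal entry is -1 where an edge is present, 0 otherwise; in the order [1, 2, 3, 4, 5, 6] the diagonal is [2, 2, 2, 2, 2, 2]. Computing det(xI - L) by cofactor expansion (or equivalently via sum-over-permutations) gives x^6 - 12x^5 + 54x^4 - 112x^3 + 105x^2 - 36x. The constant term is 0 because L is singular (the all-ones vector lies in its kernel). The largest eigenvalue, 4, is at most the vertex count 6.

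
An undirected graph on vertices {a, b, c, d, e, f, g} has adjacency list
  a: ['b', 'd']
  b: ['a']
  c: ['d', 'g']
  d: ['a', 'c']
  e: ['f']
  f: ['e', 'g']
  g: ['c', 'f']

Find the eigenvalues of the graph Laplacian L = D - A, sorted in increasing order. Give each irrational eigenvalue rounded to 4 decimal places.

Each diagonal entry of L is the vertex degree and each off-diagonal entry is -1 where an edge is present, 0 otherwise; in the order [a, b, c, d, e, f, g] the diagonal is [2, 1, 2, 2, 1, 2, 2]. Since every row of L sums to 0, the all-ones vector is in the kernel and 0 is an eigenvalue. By the matrix-tree theorem the graph has (1/7) * product of the nonzero eigenvalues = 1 spanning tree. There is one zero in the spectrum, matching the 1 component.

[0, 0.1981, 0.7530, 1.5550, 2.4450, 3.2470, 3.8019]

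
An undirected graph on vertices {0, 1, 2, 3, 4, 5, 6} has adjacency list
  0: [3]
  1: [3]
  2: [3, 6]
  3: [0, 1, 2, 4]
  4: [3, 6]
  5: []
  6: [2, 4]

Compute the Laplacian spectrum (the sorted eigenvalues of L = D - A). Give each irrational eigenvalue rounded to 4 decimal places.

[0, 0, 0.7639, 1, 2, 3, 5.2361]

With the vertex order [0, 1, 2, 3, 4, 5, 6], the degrees are [1, 1, 2, 4, 2, 0, 2], giving D = diag(1, 1, 2, 4, 2, 0, 2) and L = D - A. L is symmetric positive semidefinite, so every eigenvalue is real and nonnegative. The 2 zero eigenvalues correspond to the 2 connected components. The largest eigenvalue, 5.2361, is at most the vertex count 7.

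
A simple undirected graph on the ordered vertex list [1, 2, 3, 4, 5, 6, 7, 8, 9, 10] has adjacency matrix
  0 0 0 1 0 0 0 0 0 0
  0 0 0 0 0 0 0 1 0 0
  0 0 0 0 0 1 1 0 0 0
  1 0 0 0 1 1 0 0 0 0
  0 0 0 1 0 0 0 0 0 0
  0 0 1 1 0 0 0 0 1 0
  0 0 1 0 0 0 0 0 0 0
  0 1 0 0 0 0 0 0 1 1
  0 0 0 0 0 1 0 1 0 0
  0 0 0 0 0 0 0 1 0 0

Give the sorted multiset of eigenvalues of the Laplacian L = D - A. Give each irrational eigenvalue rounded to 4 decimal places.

[0, 0.1772, 0.3300, 1, 1, 1.2293, 2.2486, 3.2174, 4.0502, 4.7472]

Reading degrees in the order [1, 2, 3, 4, 5, 6, 7, 8, 9, 10] gives [1, 1, 2, 3, 1, 3, 1, 3, 2, 1]; set D = diag(1, 1, 2, 3, 1, 3, 1, 3, 2, 1) and form L = D - A. Since every row of L sums to 0, the all-ones vector is in the kernel and 0 is an eigenvalue. The single zero eigenvalue shows the graph is connected. The largest eigenvalue, 4.7472, is at most the vertex count 10.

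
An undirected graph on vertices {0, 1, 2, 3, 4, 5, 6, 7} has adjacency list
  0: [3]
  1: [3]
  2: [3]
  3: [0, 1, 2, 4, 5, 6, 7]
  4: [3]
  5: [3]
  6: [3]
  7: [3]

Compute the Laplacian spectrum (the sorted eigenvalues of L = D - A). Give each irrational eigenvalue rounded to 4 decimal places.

Reading degrees in the order [0, 1, 2, 3, 4, 5, 6, 7] gives [1, 1, 1, 7, 1, 1, 1, 1]; set D = diag(1, 1, 1, 7, 1, 1, 1, 1) and form L = D - A. L is symmetric positive semidefinite, so every eigenvalue is real and nonnegative. There is one zero in the spectrum, matching the 1 component.

[0, 1, 1, 1, 1, 1, 1, 8]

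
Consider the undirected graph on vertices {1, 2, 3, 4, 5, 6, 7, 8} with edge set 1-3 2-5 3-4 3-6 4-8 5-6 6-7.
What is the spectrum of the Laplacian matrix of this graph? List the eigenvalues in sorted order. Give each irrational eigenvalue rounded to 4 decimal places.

[0, 0.2509, 0.5858, 0.7287, 2, 2.3349, 3.4142, 4.6855]

With the vertex order [1, 2, 3, 4, 5, 6, 7, 8], the degrees are [1, 1, 3, 2, 2, 3, 1, 1], giving D = diag(1, 1, 3, 2, 2, 3, 1, 1) and L = D - A. The multiplicity of 0 as a Laplacian eigenvalue equals the number of connected components. The single zero eigenvalue shows the graph is connected. The eigenvalues sum to 14, which equals trace(L) = 2|E|.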